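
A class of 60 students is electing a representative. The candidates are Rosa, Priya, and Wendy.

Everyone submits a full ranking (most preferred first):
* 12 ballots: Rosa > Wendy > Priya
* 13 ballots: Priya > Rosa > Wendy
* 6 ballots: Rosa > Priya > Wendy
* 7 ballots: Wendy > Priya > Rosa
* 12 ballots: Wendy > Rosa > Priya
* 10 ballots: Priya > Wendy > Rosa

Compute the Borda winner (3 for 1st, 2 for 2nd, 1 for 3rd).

Rosa

Rosa: 12×3 + 13×2 + 6×3 + 7×1 + 12×2 + 10×1 = 121
Priya: 12×1 + 13×3 + 6×2 + 7×2 + 12×1 + 10×3 = 119
Wendy: 12×2 + 13×1 + 6×1 + 7×3 + 12×3 + 10×2 = 120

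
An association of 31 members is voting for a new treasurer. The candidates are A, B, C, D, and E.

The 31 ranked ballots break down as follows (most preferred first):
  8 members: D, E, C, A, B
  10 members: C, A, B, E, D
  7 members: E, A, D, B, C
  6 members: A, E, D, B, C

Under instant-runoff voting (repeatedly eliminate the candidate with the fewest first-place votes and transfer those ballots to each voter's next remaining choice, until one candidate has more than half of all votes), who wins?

E

Round 1: A 6, B 0, C 10, D 8, E 7. B eliminated.
Round 2: A 6, C 10, D 8, E 7. A eliminated.
Round 3: C 10, D 8, E 13. D eliminated.
Round 4: C 10, E 21. E has a majority (≥16).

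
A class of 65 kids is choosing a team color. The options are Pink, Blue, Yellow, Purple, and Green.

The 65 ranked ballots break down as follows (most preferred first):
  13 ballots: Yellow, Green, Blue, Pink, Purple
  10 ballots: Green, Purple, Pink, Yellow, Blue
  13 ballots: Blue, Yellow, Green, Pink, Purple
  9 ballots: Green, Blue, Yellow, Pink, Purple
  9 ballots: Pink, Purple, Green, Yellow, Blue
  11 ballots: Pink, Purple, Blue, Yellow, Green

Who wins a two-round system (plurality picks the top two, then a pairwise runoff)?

Round 1 first-place votes: Pink 20, Blue 13, Yellow 13, Purple 0, Green 19. Pink and Green advance.
Runoff: Pink is ranked above Green on 20 ballots, Green above Pink on 45.

Green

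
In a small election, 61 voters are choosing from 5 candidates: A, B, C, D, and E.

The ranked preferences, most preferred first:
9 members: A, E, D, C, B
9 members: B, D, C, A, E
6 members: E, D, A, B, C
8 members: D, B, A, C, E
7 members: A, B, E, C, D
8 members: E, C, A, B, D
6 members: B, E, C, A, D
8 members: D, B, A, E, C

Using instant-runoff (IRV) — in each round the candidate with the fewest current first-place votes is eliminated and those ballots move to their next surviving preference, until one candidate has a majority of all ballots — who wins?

D

Round 1: A 16, B 15, C 0, D 16, E 14. C eliminated.
Round 2: A 16, B 15, D 16, E 14. E eliminated.
Round 3: A 24, B 15, D 22. B eliminated.
Round 4: A 30, D 31. D has a majority (≥31).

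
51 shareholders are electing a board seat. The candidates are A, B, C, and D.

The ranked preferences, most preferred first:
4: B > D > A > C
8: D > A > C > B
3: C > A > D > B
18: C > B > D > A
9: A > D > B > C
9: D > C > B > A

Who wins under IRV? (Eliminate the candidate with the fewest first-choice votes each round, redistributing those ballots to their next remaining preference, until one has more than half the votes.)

Round 1: A 9, B 4, C 21, D 17. B eliminated.
Round 2: A 9, C 21, D 21. A eliminated.
Round 3: C 21, D 30. D has a majority (≥26).

D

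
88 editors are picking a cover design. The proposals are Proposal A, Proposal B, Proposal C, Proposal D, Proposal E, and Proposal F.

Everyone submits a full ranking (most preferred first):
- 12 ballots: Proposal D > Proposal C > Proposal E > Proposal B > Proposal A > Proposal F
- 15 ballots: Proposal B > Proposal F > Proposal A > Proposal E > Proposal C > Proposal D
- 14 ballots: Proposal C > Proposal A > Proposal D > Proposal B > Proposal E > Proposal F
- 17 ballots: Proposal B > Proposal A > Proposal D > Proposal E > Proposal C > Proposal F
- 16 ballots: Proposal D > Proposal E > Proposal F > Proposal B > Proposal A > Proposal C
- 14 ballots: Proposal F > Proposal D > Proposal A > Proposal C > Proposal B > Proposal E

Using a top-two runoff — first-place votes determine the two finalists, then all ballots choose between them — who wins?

Proposal D

Round 1 first-place votes: Proposal A 0, Proposal B 32, Proposal C 14, Proposal D 28, Proposal E 0, Proposal F 14. Proposal B and Proposal D advance.
Runoff: Proposal B is ranked above Proposal D on 32 ballots, Proposal D above Proposal B on 56.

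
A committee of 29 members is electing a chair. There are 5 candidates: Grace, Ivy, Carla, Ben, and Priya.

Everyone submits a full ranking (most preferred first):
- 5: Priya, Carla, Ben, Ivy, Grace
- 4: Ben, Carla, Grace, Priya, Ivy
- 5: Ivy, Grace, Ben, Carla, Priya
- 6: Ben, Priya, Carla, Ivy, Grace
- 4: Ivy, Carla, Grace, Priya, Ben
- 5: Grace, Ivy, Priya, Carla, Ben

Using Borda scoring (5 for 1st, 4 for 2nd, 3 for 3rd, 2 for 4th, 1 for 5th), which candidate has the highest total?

Grace: 5×1 + 4×3 + 5×4 + 6×1 + 4×3 + 5×5 = 80
Ivy: 5×2 + 4×1 + 5×5 + 6×2 + 4×5 + 5×4 = 91
Carla: 5×4 + 4×4 + 5×2 + 6×3 + 4×4 + 5×2 = 90
Ben: 5×3 + 4×5 + 5×3 + 6×5 + 4×1 + 5×1 = 89
Priya: 5×5 + 4×2 + 5×1 + 6×4 + 4×2 + 5×3 = 85

Ivy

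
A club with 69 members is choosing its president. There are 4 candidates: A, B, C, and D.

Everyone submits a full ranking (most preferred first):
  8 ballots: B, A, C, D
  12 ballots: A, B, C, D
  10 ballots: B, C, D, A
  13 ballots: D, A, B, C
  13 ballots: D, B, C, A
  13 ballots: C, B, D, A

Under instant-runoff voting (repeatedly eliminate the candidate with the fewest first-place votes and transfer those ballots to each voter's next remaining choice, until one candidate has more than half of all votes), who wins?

Round 1: A 12, B 18, C 13, D 26. A eliminated.
Round 2: B 30, C 13, D 26. C eliminated.
Round 3: B 43, D 26. B has a majority (≥35).

B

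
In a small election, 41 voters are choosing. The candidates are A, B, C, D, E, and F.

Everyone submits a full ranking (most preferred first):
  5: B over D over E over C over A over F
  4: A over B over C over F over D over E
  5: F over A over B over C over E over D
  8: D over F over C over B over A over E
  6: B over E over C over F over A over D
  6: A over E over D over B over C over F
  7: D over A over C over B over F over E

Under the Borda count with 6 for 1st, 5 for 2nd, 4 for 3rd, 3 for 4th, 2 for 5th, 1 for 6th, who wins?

A: 5×2 + 4×6 + 5×5 + 8×2 + 6×2 + 6×6 + 7×5 = 158
B: 5×6 + 4×5 + 5×4 + 8×3 + 6×6 + 6×3 + 7×3 = 169
C: 5×3 + 4×4 + 5×3 + 8×4 + 6×4 + 6×2 + 7×4 = 142
D: 5×5 + 4×2 + 5×1 + 8×6 + 6×1 + 6×4 + 7×6 = 158
E: 5×4 + 4×1 + 5×2 + 8×1 + 6×5 + 6×5 + 7×1 = 109
F: 5×1 + 4×3 + 5×6 + 8×5 + 6×3 + 6×1 + 7×2 = 125

B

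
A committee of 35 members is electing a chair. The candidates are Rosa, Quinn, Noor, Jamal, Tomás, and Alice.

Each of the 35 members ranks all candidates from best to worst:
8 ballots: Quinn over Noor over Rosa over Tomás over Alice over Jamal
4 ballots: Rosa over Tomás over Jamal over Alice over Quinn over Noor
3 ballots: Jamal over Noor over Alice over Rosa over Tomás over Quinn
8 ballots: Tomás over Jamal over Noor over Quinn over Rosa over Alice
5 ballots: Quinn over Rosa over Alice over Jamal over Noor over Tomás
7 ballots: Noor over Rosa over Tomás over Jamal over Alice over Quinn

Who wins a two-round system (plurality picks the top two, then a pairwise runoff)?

Round 1 first-place votes: Rosa 4, Quinn 13, Noor 7, Jamal 3, Tomás 8, Alice 0. Quinn and Tomás advance.
Runoff: Quinn is ranked above Tomás on 13 ballots, Tomás above Quinn on 22.

Tomás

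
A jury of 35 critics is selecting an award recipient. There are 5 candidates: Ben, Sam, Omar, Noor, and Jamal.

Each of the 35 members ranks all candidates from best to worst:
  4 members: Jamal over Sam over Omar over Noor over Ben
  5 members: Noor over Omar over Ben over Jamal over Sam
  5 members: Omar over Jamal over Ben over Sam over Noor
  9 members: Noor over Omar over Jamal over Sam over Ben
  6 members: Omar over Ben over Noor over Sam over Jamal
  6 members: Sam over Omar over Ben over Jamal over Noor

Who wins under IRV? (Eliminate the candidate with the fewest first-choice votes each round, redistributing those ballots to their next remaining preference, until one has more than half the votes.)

Omar

Round 1: Ben 0, Sam 6, Omar 11, Noor 14, Jamal 4. Ben eliminated.
Round 2: Sam 6, Omar 11, Noor 14, Jamal 4. Jamal eliminated.
Round 3: Sam 10, Omar 11, Noor 14. Sam eliminated.
Round 4: Omar 21, Noor 14. Omar has a majority (≥18).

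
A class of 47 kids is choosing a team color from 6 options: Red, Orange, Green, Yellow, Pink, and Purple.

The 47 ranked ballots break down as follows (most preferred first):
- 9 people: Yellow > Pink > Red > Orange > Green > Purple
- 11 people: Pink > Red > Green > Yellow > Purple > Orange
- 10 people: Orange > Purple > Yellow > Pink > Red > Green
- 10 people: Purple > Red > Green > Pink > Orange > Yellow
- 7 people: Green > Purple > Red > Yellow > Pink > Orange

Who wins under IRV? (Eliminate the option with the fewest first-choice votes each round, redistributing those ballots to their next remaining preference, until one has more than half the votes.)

Round 1: Red 0, Orange 10, Green 7, Yellow 9, Pink 11, Purple 10. Red eliminated.
Round 2: Orange 10, Green 7, Yellow 9, Pink 11, Purple 10. Green eliminated.
Round 3: Orange 10, Yellow 9, Pink 11, Purple 17. Yellow eliminated.
Round 4: Orange 10, Pink 20, Purple 17. Orange eliminated.
Round 5: Pink 20, Purple 27. Purple has a majority (≥24).

Purple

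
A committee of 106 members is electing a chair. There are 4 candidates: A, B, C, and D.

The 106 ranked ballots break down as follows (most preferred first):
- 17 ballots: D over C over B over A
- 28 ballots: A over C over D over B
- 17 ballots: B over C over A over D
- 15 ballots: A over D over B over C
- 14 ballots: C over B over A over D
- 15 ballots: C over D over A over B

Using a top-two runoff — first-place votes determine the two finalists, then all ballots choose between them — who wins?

Round 1 first-place votes: A 43, B 17, C 29, D 17. A and C advance.
Runoff: A is ranked above C on 43 ballots, C above A on 63.

C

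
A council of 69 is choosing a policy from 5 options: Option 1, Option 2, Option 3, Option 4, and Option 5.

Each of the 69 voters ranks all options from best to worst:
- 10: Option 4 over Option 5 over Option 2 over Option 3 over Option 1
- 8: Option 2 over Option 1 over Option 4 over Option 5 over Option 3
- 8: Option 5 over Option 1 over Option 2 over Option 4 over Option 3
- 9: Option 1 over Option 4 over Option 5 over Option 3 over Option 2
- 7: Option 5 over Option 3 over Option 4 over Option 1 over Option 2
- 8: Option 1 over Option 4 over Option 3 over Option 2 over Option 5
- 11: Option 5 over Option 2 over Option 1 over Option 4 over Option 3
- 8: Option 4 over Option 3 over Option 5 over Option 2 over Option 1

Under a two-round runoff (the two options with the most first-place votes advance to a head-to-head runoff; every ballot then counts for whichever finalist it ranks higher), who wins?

Round 1 first-place votes: Option 1 17, Option 2 8, Option 3 0, Option 4 18, Option 5 26. Option 5 and Option 4 advance.
Runoff: Option 5 is ranked above Option 4 on 26 ballots, Option 4 above Option 5 on 43.

Option 4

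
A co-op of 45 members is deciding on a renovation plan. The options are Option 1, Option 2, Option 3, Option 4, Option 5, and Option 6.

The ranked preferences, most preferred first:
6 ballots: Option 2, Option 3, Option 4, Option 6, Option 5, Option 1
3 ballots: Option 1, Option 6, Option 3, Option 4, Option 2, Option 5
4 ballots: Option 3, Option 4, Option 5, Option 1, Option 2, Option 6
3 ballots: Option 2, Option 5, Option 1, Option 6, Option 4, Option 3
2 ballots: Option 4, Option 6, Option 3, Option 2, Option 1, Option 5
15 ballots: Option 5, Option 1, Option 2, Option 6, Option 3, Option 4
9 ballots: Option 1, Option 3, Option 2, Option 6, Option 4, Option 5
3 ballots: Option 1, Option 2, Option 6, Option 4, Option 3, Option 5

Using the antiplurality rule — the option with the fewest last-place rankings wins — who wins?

Option 2

Last-place votes: Option 1 6, Option 2 0, Option 3 3, Option 4 15, Option 5 17, Option 6 4.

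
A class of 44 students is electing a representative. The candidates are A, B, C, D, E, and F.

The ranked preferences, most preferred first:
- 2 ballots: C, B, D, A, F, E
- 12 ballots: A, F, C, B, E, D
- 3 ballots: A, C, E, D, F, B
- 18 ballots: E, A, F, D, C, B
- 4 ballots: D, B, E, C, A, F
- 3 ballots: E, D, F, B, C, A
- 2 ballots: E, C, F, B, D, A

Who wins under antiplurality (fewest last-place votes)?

C

Last-place votes: A 5, B 21, C 0, D 12, E 2, F 4.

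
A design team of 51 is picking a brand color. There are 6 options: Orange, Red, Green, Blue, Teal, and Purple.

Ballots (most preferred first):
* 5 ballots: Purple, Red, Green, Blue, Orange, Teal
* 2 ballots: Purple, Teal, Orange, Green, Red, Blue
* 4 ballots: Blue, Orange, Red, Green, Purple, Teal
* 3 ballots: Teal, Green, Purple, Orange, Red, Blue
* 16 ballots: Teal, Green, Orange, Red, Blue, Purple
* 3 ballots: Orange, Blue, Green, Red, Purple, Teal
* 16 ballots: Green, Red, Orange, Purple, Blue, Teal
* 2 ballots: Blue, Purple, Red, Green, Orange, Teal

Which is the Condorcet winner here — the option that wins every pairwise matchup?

Green vs Orange: 42–9
Green vs Red: 40–11
Green vs Blue: 42–9
Green vs Teal: 30–21
Green vs Purple: 42–9
Green beats every other option.

Green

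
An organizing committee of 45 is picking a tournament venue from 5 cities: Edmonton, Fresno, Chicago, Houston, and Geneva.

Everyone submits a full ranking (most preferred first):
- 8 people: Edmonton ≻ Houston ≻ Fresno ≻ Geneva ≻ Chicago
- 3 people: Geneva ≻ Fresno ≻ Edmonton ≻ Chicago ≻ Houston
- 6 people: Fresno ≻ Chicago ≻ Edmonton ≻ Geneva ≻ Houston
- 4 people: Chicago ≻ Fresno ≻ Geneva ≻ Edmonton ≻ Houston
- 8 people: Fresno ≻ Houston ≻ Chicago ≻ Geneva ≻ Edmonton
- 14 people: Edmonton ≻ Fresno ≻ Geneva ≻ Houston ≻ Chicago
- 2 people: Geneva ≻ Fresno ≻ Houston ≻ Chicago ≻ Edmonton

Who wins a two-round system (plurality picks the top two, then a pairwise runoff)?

Fresno

Round 1 first-place votes: Edmonton 22, Fresno 14, Chicago 4, Houston 0, Geneva 5. Edmonton and Fresno advance.
Runoff: Edmonton is ranked above Fresno on 22 ballots, Fresno above Edmonton on 23.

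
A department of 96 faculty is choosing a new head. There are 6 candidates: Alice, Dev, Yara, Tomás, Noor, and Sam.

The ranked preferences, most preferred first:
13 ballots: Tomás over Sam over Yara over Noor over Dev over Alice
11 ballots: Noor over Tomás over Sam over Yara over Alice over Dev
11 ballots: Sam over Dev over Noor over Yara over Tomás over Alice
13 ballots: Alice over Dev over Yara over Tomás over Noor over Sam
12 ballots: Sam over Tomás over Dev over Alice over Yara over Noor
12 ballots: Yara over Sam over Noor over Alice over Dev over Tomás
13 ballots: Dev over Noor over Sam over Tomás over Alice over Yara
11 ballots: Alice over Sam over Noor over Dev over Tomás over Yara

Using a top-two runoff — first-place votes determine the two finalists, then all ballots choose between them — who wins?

Sam

Round 1 first-place votes: Alice 24, Dev 13, Yara 12, Tomás 13, Noor 11, Sam 23. Alice and Sam advance.
Runoff: Alice is ranked above Sam on 24 ballots, Sam above Alice on 72.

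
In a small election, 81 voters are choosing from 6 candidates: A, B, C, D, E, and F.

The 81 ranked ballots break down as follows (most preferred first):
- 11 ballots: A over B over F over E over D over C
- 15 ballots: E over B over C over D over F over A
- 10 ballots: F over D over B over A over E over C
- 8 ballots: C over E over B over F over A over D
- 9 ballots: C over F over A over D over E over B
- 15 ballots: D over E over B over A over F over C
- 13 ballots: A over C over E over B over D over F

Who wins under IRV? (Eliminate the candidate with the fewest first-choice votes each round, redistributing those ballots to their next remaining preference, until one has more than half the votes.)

C

Round 1: A 24, B 0, C 17, D 15, E 15, F 10. B eliminated.
Round 2: A 24, C 17, D 15, E 15, F 10. F eliminated.
Round 3: A 24, C 17, D 25, E 15. E eliminated.
Round 4: A 24, C 32, D 25. A eliminated.
Round 5: C 45, D 36. C has a majority (≥41).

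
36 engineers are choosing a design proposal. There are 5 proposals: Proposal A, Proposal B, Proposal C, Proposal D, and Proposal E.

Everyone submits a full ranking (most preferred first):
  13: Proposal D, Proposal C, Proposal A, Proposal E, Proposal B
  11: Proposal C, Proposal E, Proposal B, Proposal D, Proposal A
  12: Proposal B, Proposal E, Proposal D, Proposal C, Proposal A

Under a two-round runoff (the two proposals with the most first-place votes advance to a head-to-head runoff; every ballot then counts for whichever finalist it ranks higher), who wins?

Round 1 first-place votes: Proposal A 0, Proposal B 12, Proposal C 11, Proposal D 13, Proposal E 0. Proposal D and Proposal B advance.
Runoff: Proposal D is ranked above Proposal B on 13 ballots, Proposal B above Proposal D on 23.

Proposal B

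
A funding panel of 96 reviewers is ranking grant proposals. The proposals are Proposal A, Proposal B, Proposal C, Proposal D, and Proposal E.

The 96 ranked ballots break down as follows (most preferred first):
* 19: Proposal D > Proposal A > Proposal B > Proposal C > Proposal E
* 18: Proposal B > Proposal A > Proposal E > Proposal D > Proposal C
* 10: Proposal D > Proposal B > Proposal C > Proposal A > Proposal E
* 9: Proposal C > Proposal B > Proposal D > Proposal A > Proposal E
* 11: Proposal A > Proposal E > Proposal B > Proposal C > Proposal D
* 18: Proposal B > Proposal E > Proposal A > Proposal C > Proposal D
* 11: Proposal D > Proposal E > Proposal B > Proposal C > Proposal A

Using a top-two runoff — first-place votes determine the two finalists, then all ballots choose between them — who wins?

Round 1 first-place votes: Proposal A 11, Proposal B 36, Proposal C 9, Proposal D 40, Proposal E 0. Proposal D and Proposal B advance.
Runoff: Proposal D is ranked above Proposal B on 40 ballots, Proposal B above Proposal D on 56.

Proposal B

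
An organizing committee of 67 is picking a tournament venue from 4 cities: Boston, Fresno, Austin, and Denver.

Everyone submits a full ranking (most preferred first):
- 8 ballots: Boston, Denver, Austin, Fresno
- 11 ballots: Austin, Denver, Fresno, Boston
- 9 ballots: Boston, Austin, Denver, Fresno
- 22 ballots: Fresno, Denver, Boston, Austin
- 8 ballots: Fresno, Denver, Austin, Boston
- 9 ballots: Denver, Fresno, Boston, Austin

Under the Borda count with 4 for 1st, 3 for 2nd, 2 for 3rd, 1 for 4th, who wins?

Boston: 8×4 + 11×1 + 9×4 + 22×2 + 8×1 + 9×2 = 149
Fresno: 8×1 + 11×2 + 9×1 + 22×4 + 8×4 + 9×3 = 186
Austin: 8×2 + 11×4 + 9×3 + 22×1 + 8×2 + 9×1 = 134
Denver: 8×3 + 11×3 + 9×2 + 22×3 + 8×3 + 9×4 = 201

Denver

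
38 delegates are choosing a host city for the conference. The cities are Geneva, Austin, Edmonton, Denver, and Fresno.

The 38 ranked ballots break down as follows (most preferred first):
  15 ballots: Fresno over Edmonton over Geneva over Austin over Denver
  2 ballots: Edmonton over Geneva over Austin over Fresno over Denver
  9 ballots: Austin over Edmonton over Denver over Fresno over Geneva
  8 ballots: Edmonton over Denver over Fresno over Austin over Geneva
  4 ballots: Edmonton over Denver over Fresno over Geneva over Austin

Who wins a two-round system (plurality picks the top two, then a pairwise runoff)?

Edmonton

Round 1 first-place votes: Geneva 0, Austin 9, Edmonton 14, Denver 0, Fresno 15. Fresno and Edmonton advance.
Runoff: Fresno is ranked above Edmonton on 15 ballots, Edmonton above Fresno on 23.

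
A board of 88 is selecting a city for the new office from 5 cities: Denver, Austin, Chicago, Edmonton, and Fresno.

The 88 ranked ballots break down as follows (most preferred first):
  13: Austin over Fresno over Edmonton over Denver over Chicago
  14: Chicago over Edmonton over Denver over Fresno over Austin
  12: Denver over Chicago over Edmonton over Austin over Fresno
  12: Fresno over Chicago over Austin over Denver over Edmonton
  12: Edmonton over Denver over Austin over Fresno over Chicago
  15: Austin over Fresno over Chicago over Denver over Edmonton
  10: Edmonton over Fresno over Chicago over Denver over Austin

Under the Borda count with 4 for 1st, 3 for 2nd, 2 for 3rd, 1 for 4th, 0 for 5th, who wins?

Denver: 13×1 + 14×2 + 12×4 + 12×1 + 12×3 + 15×1 + 10×1 = 162
Austin: 13×4 + 14×0 + 12×1 + 12×2 + 12×2 + 15×4 + 10×0 = 172
Chicago: 13×0 + 14×4 + 12×3 + 12×3 + 12×0 + 15×2 + 10×2 = 178
Edmonton: 13×2 + 14×3 + 12×2 + 12×0 + 12×4 + 15×0 + 10×4 = 180
Fresno: 13×3 + 14×1 + 12×0 + 12×4 + 12×1 + 15×3 + 10×3 = 188

Fresno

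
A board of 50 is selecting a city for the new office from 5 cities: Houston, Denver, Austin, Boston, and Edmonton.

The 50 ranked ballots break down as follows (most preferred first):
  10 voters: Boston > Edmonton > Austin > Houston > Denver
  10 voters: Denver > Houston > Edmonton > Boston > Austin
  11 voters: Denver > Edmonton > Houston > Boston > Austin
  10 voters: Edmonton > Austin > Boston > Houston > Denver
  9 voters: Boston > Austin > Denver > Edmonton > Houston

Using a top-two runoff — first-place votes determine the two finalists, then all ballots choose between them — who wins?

Round 1 first-place votes: Houston 0, Denver 21, Austin 0, Boston 19, Edmonton 10. Denver and Boston advance.
Runoff: Denver is ranked above Boston on 21 ballots, Boston above Denver on 29.

Boston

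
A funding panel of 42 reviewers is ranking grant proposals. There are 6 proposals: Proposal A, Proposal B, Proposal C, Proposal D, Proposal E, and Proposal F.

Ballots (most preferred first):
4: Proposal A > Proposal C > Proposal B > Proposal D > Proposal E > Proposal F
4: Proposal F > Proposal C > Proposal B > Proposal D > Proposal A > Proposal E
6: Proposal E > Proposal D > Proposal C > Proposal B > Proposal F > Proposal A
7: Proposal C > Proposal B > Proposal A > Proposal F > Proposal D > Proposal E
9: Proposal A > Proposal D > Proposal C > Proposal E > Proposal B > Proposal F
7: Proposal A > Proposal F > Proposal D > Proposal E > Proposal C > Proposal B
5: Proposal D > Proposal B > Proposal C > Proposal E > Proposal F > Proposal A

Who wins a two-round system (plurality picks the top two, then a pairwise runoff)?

Round 1 first-place votes: Proposal A 20, Proposal B 0, Proposal C 7, Proposal D 5, Proposal E 6, Proposal F 4. Proposal A and Proposal C advance.
Runoff: Proposal A is ranked above Proposal C on 20 ballots, Proposal C above Proposal A on 22.

Proposal C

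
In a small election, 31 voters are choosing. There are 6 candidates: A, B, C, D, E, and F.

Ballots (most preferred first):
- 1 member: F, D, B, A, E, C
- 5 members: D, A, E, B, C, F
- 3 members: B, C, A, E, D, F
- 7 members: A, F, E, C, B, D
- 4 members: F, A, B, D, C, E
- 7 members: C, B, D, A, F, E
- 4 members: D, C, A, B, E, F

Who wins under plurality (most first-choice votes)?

First-place votes: A 7, B 3, C 7, D 9, E 0, F 5.

D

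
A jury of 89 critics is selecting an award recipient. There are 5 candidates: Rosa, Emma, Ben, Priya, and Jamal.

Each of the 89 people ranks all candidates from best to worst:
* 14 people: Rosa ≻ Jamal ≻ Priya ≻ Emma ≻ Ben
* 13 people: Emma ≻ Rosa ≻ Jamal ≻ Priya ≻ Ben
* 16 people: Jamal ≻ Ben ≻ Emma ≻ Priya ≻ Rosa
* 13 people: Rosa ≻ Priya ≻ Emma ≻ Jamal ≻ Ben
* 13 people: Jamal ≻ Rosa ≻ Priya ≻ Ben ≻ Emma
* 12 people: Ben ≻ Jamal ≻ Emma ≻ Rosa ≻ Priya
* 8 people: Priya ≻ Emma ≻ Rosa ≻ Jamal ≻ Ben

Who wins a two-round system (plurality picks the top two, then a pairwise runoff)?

Rosa

Round 1 first-place votes: Rosa 27, Emma 13, Ben 12, Priya 8, Jamal 29. Jamal and Rosa advance.
Runoff: Jamal is ranked above Rosa on 41 ballots, Rosa above Jamal on 48.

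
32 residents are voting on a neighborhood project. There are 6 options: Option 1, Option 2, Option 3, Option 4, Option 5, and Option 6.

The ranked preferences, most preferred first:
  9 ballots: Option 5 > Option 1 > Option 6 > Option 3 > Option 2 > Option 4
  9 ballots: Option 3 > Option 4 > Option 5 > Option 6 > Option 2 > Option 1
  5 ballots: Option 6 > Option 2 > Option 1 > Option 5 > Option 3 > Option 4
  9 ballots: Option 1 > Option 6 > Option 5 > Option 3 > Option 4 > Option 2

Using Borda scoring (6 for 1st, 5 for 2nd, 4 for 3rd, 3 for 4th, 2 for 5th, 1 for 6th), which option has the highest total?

Option 5

Option 1: 9×5 + 9×1 + 5×4 + 9×6 = 128
Option 2: 9×2 + 9×2 + 5×5 + 9×1 = 70
Option 3: 9×3 + 9×6 + 5×2 + 9×3 = 118
Option 4: 9×1 + 9×5 + 5×1 + 9×2 = 77
Option 5: 9×6 + 9×4 + 5×3 + 9×4 = 141
Option 6: 9×4 + 9×3 + 5×6 + 9×5 = 138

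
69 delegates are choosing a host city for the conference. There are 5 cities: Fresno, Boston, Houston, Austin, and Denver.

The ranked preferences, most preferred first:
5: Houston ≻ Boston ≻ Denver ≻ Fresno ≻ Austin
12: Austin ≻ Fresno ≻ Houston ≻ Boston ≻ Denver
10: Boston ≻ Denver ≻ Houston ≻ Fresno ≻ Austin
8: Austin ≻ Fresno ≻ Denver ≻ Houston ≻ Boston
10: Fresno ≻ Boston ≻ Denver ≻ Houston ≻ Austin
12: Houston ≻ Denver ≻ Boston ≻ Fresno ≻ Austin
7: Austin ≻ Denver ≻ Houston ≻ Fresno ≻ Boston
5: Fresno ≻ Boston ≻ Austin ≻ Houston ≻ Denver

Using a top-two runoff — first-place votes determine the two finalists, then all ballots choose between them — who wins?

Round 1 first-place votes: Fresno 15, Boston 10, Houston 17, Austin 27, Denver 0. Austin and Houston advance.
Runoff: Austin is ranked above Houston on 32 ballots, Houston above Austin on 37.

Houston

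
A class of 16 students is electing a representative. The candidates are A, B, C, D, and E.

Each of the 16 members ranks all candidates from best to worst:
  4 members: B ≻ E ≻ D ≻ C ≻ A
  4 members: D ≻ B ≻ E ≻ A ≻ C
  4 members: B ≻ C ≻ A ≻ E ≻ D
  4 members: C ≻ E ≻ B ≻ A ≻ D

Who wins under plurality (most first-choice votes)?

B

First-place votes: A 0, B 8, C 4, D 4, E 0.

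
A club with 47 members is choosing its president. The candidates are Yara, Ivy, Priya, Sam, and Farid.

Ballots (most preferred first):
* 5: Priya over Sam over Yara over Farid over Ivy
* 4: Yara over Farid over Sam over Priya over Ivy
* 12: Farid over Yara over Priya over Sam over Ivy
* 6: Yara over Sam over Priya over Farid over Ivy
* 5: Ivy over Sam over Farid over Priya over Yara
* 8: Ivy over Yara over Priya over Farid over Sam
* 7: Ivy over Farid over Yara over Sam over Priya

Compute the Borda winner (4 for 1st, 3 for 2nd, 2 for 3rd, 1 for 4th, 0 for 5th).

Yara: 5×2 + 4×4 + 12×3 + 6×4 + 5×0 + 8×3 + 7×2 = 124
Ivy: 5×0 + 4×0 + 12×0 + 6×0 + 5×4 + 8×4 + 7×4 = 80
Priya: 5×4 + 4×1 + 12×2 + 6×2 + 5×1 + 8×2 + 7×0 = 81
Sam: 5×3 + 4×2 + 12×1 + 6×3 + 5×3 + 8×0 + 7×1 = 75
Farid: 5×1 + 4×3 + 12×4 + 6×1 + 5×2 + 8×1 + 7×3 = 110

Yara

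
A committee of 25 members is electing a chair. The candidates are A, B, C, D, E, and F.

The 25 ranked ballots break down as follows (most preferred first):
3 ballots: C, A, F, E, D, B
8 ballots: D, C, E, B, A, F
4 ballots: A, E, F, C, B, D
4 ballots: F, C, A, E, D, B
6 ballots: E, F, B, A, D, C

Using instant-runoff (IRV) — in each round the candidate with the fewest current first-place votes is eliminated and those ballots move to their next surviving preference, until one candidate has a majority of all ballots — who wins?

Round 1: A 4, B 0, C 3, D 8, E 6, F 4. B eliminated.
Round 2: A 4, C 3, D 8, E 6, F 4. C eliminated.
Round 3: A 7, D 8, E 6, F 4. F eliminated.
Round 4: A 11, D 8, E 6. E eliminated.
Round 5: A 17, D 8. A has a majority (≥13).

A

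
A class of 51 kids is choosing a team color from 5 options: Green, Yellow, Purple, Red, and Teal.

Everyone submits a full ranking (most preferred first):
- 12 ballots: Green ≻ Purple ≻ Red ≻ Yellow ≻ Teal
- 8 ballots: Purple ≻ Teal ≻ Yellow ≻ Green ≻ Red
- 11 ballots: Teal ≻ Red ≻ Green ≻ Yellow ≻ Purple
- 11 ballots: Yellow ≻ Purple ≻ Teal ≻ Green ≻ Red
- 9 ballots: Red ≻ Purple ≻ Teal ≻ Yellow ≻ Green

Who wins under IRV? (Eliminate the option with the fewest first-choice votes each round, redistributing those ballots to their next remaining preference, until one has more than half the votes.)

Teal

Round 1: Green 12, Yellow 11, Purple 8, Red 9, Teal 11. Purple eliminated.
Round 2: Green 12, Yellow 11, Red 9, Teal 19. Red eliminated.
Round 3: Green 12, Yellow 11, Teal 28. Teal has a majority (≥26).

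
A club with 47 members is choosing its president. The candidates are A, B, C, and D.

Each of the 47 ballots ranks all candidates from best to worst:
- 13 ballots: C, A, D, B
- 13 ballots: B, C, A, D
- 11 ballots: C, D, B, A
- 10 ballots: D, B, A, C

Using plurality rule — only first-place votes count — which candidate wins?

C

First-place votes: A 0, B 13, C 24, D 10.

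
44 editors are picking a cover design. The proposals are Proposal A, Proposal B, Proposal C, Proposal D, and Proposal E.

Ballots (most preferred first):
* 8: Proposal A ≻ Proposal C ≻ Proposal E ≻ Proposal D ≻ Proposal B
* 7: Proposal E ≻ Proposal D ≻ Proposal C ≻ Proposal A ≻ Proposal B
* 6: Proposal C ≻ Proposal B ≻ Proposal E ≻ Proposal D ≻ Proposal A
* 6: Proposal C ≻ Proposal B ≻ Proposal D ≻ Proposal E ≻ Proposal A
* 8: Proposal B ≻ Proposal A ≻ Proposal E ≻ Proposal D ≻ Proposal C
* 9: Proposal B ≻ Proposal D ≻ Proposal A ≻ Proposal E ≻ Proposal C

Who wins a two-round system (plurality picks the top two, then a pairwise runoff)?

Round 1 first-place votes: Proposal A 8, Proposal B 17, Proposal C 12, Proposal D 0, Proposal E 7. Proposal B and Proposal C advance.
Runoff: Proposal B is ranked above Proposal C on 17 ballots, Proposal C above Proposal B on 27.

Proposal C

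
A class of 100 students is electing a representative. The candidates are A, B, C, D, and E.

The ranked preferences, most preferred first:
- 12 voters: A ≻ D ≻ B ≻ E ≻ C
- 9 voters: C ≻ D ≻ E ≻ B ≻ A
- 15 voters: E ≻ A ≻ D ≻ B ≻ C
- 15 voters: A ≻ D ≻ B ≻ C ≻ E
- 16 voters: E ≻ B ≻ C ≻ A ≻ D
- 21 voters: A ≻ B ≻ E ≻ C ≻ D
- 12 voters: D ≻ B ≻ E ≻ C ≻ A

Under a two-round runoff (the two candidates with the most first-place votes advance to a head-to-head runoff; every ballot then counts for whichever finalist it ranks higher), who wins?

Round 1 first-place votes: A 48, B 0, C 9, D 12, E 31. A and E advance.
Runoff: A is ranked above E on 48 ballots, E above A on 52.

E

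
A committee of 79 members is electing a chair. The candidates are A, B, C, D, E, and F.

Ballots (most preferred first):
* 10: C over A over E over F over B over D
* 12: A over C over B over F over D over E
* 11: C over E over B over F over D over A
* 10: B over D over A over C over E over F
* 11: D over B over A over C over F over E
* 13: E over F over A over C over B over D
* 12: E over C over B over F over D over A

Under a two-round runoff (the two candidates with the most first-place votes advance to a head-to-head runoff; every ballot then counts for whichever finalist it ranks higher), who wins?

C

Round 1 first-place votes: A 12, B 10, C 21, D 11, E 25, F 0. E and C advance.
Runoff: E is ranked above C on 25 ballots, C above E on 54.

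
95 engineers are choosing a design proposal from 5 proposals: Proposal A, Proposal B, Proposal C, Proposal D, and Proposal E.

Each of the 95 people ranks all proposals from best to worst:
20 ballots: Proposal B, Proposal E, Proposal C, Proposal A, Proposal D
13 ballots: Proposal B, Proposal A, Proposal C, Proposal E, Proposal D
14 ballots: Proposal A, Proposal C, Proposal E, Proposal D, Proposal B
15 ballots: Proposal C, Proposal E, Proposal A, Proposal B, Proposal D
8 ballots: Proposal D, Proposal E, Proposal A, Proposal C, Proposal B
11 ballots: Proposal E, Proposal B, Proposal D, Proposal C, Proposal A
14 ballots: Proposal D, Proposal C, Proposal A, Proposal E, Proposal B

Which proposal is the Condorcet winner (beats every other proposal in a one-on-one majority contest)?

Proposal C

Proposal C vs Proposal A: 60–35
Proposal C vs Proposal B: 51–44
Proposal C vs Proposal D: 62–33
Proposal C vs Proposal E: 56–39
Proposal C beats every other proposal.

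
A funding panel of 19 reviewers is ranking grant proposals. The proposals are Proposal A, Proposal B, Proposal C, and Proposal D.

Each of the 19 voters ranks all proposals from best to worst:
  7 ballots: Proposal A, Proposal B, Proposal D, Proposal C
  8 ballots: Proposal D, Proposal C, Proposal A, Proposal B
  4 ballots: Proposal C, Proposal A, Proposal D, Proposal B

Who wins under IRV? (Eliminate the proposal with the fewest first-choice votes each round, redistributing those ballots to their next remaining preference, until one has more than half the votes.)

Proposal A

Round 1: Proposal A 7, Proposal B 0, Proposal C 4, Proposal D 8. Proposal B eliminated.
Round 2: Proposal A 7, Proposal C 4, Proposal D 8. Proposal C eliminated.
Round 3: Proposal A 11, Proposal D 8. Proposal A has a majority (≥10).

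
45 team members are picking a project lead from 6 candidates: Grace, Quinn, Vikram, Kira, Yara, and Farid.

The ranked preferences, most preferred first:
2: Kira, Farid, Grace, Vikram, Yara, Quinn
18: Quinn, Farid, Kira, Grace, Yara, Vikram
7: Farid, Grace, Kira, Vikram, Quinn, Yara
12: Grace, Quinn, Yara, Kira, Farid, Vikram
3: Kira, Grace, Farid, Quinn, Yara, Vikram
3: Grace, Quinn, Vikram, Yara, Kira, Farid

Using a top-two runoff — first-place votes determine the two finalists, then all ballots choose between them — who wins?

Grace

Round 1 first-place votes: Grace 15, Quinn 18, Vikram 0, Kira 5, Yara 0, Farid 7. Quinn and Grace advance.
Runoff: Quinn is ranked above Grace on 18 ballots, Grace above Quinn on 27.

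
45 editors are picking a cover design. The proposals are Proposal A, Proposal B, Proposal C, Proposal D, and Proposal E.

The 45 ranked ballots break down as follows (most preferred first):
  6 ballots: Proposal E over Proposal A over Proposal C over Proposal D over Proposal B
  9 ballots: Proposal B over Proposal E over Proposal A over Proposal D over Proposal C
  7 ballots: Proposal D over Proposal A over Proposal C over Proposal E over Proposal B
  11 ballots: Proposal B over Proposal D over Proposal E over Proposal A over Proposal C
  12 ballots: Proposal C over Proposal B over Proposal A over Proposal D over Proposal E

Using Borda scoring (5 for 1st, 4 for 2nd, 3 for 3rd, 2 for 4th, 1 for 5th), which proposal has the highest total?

Proposal B

Proposal A: 6×4 + 9×3 + 7×4 + 11×2 + 12×3 = 137
Proposal B: 6×1 + 9×5 + 7×1 + 11×5 + 12×4 = 161
Proposal C: 6×3 + 9×1 + 7×3 + 11×1 + 12×5 = 119
Proposal D: 6×2 + 9×2 + 7×5 + 11×4 + 12×2 = 133
Proposal E: 6×5 + 9×4 + 7×2 + 11×3 + 12×1 = 125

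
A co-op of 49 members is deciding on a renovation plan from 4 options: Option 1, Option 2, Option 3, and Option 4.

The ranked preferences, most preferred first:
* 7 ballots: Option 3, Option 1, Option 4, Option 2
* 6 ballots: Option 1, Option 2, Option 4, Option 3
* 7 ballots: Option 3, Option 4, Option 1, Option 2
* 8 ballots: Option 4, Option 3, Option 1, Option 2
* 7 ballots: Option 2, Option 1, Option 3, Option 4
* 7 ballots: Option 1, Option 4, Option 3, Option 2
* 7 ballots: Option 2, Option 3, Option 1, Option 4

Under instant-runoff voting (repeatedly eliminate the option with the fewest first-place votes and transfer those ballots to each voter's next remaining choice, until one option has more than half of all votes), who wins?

Round 1: Option 1 13, Option 2 14, Option 3 14, Option 4 8. Option 4 eliminated.
Round 2: Option 1 13, Option 2 14, Option 3 22. Option 1 eliminated.
Round 3: Option 2 20, Option 3 29. Option 3 has a majority (≥25).

Option 3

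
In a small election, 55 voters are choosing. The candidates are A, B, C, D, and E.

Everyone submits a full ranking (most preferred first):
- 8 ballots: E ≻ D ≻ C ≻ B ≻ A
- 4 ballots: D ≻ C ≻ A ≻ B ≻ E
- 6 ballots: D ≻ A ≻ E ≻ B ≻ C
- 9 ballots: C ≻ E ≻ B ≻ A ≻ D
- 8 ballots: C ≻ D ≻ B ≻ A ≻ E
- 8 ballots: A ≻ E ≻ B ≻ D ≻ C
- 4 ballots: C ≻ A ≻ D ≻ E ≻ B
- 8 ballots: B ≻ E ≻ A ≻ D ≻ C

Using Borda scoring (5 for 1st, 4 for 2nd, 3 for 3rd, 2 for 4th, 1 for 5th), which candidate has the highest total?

E

A: 8×1 + 4×3 + 6×4 + 9×2 + 8×2 + 8×5 + 4×4 + 8×3 = 158
B: 8×2 + 4×2 + 6×2 + 9×3 + 8×3 + 8×3 + 4×1 + 8×5 = 155
C: 8×3 + 4×4 + 6×1 + 9×5 + 8×5 + 8×1 + 4×5 + 8×1 = 167
D: 8×4 + 4×5 + 6×5 + 9×1 + 8×4 + 8×2 + 4×3 + 8×2 = 167
E: 8×5 + 4×1 + 6×3 + 9×4 + 8×1 + 8×4 + 4×2 + 8×4 = 178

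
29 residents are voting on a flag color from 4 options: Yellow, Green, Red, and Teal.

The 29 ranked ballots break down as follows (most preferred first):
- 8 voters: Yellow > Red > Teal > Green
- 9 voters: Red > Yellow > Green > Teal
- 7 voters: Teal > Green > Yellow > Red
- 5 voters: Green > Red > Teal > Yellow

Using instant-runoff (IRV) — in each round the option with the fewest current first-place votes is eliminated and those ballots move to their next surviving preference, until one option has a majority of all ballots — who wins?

Round 1: Yellow 8, Green 5, Red 9, Teal 7. Green eliminated.
Round 2: Yellow 8, Red 14, Teal 7. Teal eliminated.
Round 3: Yellow 15, Red 14. Yellow has a majority (≥15).

Yellow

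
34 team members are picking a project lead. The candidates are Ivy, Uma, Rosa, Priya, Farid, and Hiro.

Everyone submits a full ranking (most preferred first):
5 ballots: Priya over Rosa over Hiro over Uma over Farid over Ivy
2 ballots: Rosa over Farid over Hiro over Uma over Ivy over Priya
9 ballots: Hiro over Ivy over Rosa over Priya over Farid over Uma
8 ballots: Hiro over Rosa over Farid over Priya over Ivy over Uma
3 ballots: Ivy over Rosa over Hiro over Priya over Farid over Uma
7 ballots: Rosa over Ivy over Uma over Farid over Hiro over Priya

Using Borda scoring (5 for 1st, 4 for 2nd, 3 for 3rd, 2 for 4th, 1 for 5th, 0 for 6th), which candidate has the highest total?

Ivy: 5×0 + 2×1 + 9×4 + 8×1 + 3×5 + 7×4 = 89
Uma: 5×2 + 2×2 + 9×0 + 8×0 + 3×0 + 7×3 = 35
Rosa: 5×4 + 2×5 + 9×3 + 8×4 + 3×4 + 7×5 = 136
Priya: 5×5 + 2×0 + 9×2 + 8×2 + 3×2 + 7×0 = 65
Farid: 5×1 + 2×4 + 9×1 + 8×3 + 3×1 + 7×2 = 63
Hiro: 5×3 + 2×3 + 9×5 + 8×5 + 3×3 + 7×1 = 122

Rosa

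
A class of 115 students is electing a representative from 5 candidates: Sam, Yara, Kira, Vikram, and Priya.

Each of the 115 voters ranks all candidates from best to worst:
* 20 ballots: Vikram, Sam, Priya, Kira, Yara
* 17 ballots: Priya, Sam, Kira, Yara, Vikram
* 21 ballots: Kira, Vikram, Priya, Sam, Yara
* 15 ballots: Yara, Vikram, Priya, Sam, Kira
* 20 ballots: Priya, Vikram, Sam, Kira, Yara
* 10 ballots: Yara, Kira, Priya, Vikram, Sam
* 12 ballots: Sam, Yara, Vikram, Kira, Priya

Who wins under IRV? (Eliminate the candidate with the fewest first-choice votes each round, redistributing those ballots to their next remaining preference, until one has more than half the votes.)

Priya

Round 1: Sam 12, Yara 25, Kira 21, Vikram 20, Priya 37. Sam eliminated.
Round 2: Yara 37, Kira 21, Vikram 20, Priya 37. Vikram eliminated.
Round 3: Yara 37, Kira 21, Priya 57. Kira eliminated.
Round 4: Yara 37, Priya 78. Priya has a majority (≥58).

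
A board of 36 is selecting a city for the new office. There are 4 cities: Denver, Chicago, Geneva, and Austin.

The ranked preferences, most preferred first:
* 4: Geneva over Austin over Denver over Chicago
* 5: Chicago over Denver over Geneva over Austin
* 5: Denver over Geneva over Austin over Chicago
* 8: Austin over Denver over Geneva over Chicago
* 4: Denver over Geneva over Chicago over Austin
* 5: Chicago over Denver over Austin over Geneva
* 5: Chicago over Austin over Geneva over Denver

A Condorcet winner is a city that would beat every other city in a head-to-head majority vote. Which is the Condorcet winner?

Denver vs Chicago: 21–15
Denver vs Geneva: 27–9
Denver vs Austin: 19–17
Denver beats every other city.

Denver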